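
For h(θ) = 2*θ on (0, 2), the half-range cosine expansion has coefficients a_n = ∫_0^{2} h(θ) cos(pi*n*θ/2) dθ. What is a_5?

-16/(25*pi**2)

a_5 = ∫_0^{2} (2*θ) cos(5*pi*θ/2) dθ.
Integrating by parts (boundary term plus one more integral), an antiderivative of (2*θ) cos(5*pi*θ/2) is 4*θ*sin(5*pi*θ/2)/(5*pi) + 8*cos(5*pi*θ/2)/(25*pi**2); evaluating from 0 to 2: ∫_{0}^{2} (2*θ) cos(5*pi*θ/2) dθ = (-8/(25*pi**2)) - (8/(25*pi**2)) = -16/(25*pi**2).
Hence a_5 = -16/(25*pi**2).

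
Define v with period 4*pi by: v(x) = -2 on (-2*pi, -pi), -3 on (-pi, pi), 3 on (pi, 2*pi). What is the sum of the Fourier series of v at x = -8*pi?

-3

x = -8*pi differs from x = 0 by -2 full period(s), and the series is 4*pi-periodic.
v is continuous at x = 0 with value -3, so the series converges to -3 there.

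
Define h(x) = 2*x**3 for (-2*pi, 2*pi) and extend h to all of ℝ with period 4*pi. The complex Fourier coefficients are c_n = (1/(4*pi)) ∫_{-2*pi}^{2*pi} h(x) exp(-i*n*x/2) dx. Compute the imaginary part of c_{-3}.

-32/9 + 16*pi**2/3

Since h is real-valued, Im(c_{-3}) = -(1/(4*pi)) ∫_{-2*pi}^{2*pi} h(x) sin(-3*x/2) dx = b_{3}/2.
h is odd and sin(-3*x/2) is odd, so the integrand is even: ∫_{-2*pi}^{2*pi} h(x) sin(-3*x/2) dx = 2∫_0^{2*pi} h(x) sin(-3*x/2) dx.
Integrating by parts three times (tabular method), an antiderivative of (2*x**3) sin(-3*x/2) is 4*x**3*cos(3*x/2)/3 - 8*x**2*sin(3*x/2)/3 - 32*x*cos(3*x/2)/9 + 64*sin(3*x/2)/27; evaluating from 0 to 2*pi: ∫_{0}^{2*pi} (2*x**3) sin(-3*x/2) dx = (32*pi*(2 - 3*pi**2)/9) - (0) = 32*pi*(2 - 3*pi**2)/9.
So ∫_{-2*pi}^{2*pi} h(x) sin(-3*x/2) dx = 64*pi*(2 - 3*pi**2)/9.
Hence Im(c_{-3}) = (-1/(4*pi))·(64*pi*(2 - 3*pi**2)/9) = -32/9 + 16*pi**2/3.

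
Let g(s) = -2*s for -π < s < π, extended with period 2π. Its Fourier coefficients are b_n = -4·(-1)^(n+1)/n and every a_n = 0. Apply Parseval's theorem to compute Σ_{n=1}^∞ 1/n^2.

pi**2/6

Parseval: Σ b_n^2 = (1/π) ∫_{-π}^{π} g(s)^2 ds = 8*pi**2/3.
Σ b_n^2 = Σ 16/n^2, so Σ 1/n^2 = (8*pi**2/3)/16 = pi**2/6.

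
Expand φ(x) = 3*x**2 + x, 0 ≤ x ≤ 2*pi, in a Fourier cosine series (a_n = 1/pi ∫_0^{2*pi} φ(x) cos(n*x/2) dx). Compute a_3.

a_3 = 1/pi ∫_0^{2*pi} (3*x**2 + x) cos(3*x/2) dx.
Integrating by parts twice (tabular method), an antiderivative of (3*x**2 + x) cos(3*x/2) is 2*x**2*sin(3*x/2) + 2*x*sin(3*x/2)/3 + 8*x*cos(3*x/2)/3 - 16*sin(3*x/2)/9 + 4*cos(3*x/2)/9; evaluating from 0 to 2*pi: ∫_{0}^{2*pi} (3*x**2 + x) cos(3*x/2) dx = (-16*pi/3 - 4/9) - (4/9) = -16*pi/3 - 8/9.
Hence a_3 = (1/pi)·(-16*pi/3 - 8/9) = 8*(-6*pi - 1)/(9*pi).

8*(-6*pi - 1)/(9*pi)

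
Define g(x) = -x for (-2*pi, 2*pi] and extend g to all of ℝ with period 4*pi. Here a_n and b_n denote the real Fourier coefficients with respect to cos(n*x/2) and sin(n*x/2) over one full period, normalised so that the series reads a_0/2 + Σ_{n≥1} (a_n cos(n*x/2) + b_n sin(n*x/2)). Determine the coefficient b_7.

-4/7

b_7 = (1/(2*pi)) ∫_{-2*pi}^{2*pi} g(x) sin(7*x/2) dx.
g is odd and sin(7*x/2) is odd, so the integrand is even and b_7 = 1/pi ∫_0^{2*pi} g(x) sin(7*x/2) dx.
Integrating by parts (boundary term plus one more integral), an antiderivative of (-x) sin(7*x/2) is 2*x*cos(7*x/2)/7 - 4*sin(7*x/2)/49; evaluating from 0 to 2*pi: ∫_{0}^{2*pi} (-x) sin(7*x/2) dx = (-4*pi/7) - (0) = -4*pi/7.
Hence b_7 = (1/pi)·(-4*pi/7) = -4/7.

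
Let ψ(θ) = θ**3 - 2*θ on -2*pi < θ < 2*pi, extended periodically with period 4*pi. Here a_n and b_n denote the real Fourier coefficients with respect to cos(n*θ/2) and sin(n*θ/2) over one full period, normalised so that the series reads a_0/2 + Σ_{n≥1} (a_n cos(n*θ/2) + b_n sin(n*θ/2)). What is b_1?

b_1 = (1/(2*pi)) ∫_{-2*pi}^{2*pi} ψ(θ) sin(θ/2) dθ.
ψ is odd and sin(θ/2) is odd, so the integrand is even and b_1 = 1/pi ∫_0^{2*pi} ψ(θ) sin(θ/2) dθ.
Integrating by parts three times (tabular method), an antiderivative of (θ**3 - 2*θ) sin(θ/2) is -2*θ**3*cos(θ/2) + 12*θ**2*sin(θ/2) + 52*θ*cos(θ/2) - 104*sin(θ/2); evaluating from 0 to 2*pi: ∫_{0}^{2*pi} (θ**3 - 2*θ) sin(θ/2) dθ = (-104*pi + 16*pi**3) - (0) = -104*pi + 16*pi**3.
Hence b_1 = (1/pi)·(-104*pi + 16*pi**3) = -104 + 16*pi**2.

-104 + 16*pi**2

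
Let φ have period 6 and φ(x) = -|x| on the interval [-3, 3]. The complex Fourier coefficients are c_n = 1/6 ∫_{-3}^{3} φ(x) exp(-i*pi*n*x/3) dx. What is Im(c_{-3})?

Since φ is real-valued, Im(c_{-3}) = -1/6 ∫_{-3}^{3} φ(x) sin(-pi*x) dx = b_{3}/2.
(φ is even, so the integrand is odd over a symmetric interval and the integral vanishes.)

0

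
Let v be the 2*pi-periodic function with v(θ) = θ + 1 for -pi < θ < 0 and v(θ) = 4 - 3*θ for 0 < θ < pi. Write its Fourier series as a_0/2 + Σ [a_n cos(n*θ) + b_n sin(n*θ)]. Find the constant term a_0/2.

a_0 = 1/pi ∫_{-pi}^{pi} v(θ) dθ = 1/pi · (pi*(5 - 2*pi)) = 5 - 2*pi.
So the constant term a_0/2 = 5/2 - pi.

5/2 - pi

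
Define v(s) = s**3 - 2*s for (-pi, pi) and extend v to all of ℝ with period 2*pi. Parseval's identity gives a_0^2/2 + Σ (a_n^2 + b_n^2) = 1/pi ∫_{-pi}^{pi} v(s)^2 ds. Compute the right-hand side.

2*pi**2*(-84*pi**2 + 140 + 15*pi**4)/105

1/pi ∫_{-pi}^{pi} v(s)^2 ds = 1/pi · (2*pi**3*(-84*pi**2 + 140 + 15*pi**4)/105) = 2*pi**2*(-84*pi**2 + 140 + 15*pi**4)/105.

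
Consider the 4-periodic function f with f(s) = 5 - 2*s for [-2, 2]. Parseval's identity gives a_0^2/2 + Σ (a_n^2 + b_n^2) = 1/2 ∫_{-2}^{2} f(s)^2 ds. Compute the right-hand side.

182/3

1/2 ∫_{-2}^{2} f(s)^2 ds = 1/2 · (364/3) = 182/3.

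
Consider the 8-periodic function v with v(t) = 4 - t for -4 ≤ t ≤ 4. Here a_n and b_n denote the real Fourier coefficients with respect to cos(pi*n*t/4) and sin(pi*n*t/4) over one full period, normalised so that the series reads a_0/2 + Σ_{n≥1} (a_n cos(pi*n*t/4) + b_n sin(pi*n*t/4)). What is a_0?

8

a_0 = 1/4 ∫_{-4}^{4} v(t) dt = 1/4 · (32) = 8.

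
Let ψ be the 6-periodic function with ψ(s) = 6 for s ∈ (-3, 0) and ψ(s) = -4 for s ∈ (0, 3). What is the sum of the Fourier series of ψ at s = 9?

1

s = 9 differs from s = -3 by 2 full period(s), and the series is 6-periodic.
At s = -3 the one-sided limits are ψ(-3^-) = -4 and ψ(-3^+) = 6.
By Dirichlet's theorem the series converges to their average, [(-4) + (6)]/2 = 1.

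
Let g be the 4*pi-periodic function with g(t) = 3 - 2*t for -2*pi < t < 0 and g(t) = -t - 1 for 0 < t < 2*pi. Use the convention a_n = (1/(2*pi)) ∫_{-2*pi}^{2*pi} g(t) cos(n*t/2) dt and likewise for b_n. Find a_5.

a_5 = (1/(2*pi)) ∫_{-2*pi}^{2*pi} g(t) cos(5*t/2) dt.
Split the integral at the breakpoints.
Integrating by parts (boundary term plus one more integral), an antiderivative of (3 - 2*t) cos(5*t/2) is -4*t*sin(5*t/2)/5 + 6*sin(5*t/2)/5 - 8*cos(5*t/2)/25; evaluating from -2*pi to 0: ∫_{-2*pi}^{0} (3 - 2*t) cos(5*t/2) dt = (-8/25) - (8/25) = -16/25.
Integrating by parts (boundary term plus one more integral), an antiderivative of (-t - 1) cos(5*t/2) is -2*t*sin(5*t/2)/5 - 2*sin(5*t/2)/5 - 4*cos(5*t/2)/25; evaluating from 0 to 2*pi: ∫_{0}^{2*pi} (-t - 1) cos(5*t/2) dt = (4/25) - (-4/25) = 8/25.
Summing the pieces and multiplying by (1/(2*pi)) gives a_5 = -4/(25*pi).

-4/(25*pi)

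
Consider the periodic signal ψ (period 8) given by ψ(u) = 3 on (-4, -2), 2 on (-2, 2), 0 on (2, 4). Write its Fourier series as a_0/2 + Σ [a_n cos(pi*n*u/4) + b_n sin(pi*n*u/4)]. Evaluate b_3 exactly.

b_3 = 1/4 ∫_{-4}^{4} ψ(u) sin(3*pi*u/4) du.
Split the integral at the breakpoints.
Directly, an antiderivative of (3) sin(3*pi*u/4) is -4*cos(3*pi*u/4)/pi; evaluating from -4 to -2: ∫_{-4}^{-2} (3) sin(3*pi*u/4) du = (0) - (4/pi) = -4/pi.
Directly, an antiderivative of (2) sin(3*pi*u/4) is -8*cos(3*pi*u/4)/(3*pi); evaluating from -2 to 2: ∫_{-2}^{2} (2) sin(3*pi*u/4) du = (0) - (0) = 0.
∫_{2}^{4} (0) sin(3*pi*u/4) du = 0.
Summing the pieces and multiplying by (1/4) gives b_3 = -1/pi.

-1/pi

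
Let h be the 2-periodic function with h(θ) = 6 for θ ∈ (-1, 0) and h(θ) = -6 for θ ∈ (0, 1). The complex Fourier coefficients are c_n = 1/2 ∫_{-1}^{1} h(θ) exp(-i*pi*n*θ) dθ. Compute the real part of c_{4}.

0

Since h is real-valued, Re(c_{4}) = 1/2 ∫_{-1}^{1} h(θ) cos(4*pi*θ) dθ = a_{4}/2.
(h is odd, so the integrand is odd over a symmetric interval and the integral vanishes.)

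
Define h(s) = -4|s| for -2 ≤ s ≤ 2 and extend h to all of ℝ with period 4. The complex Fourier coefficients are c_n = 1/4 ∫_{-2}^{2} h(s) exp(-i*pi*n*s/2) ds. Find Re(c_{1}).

Since h is real-valued, Re(c_{1}) = 1/4 ∫_{-2}^{2} h(s) cos(pi*s/2) ds = a_{1}/2.
h is even and cos(pi*s/2) is even, so the integrand is even: ∫_{-2}^{2} h(s) cos(pi*s/2) ds = 2∫_0^{2} h(s) cos(pi*s/2) ds.
Integrating by parts (boundary term plus one more integral), an antiderivative of (-4*s) cos(pi*s/2) is -8*s*sin(pi*s/2)/pi - 16*cos(pi*s/2)/pi**2; evaluating from 0 to 2: ∫_{0}^{2} (-4*s) cos(pi*s/2) ds = (16/pi**2) - (-16/pi**2) = 32/pi**2.
So ∫_{-2}^{2} h(s) cos(pi*s/2) ds = 64/pi**2.
Hence Re(c_{1}) = (1/4)·(64/pi**2) = 16/pi**2.

16/pi**2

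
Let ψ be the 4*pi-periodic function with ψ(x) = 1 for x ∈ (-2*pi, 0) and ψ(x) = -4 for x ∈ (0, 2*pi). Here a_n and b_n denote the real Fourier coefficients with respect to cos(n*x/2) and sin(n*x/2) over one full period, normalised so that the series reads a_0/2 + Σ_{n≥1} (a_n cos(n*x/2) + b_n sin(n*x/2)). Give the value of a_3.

0

a_3 = (1/(2*pi)) ∫_{-2*pi}^{2*pi} ψ(x) cos(3*x/2) dx.
Split the integral at the breakpoints.
Directly, an antiderivative of (1) cos(3*x/2) is 2*sin(3*x/2)/3; evaluating from -2*pi to 0: ∫_{-2*pi}^{0} (1) cos(3*x/2) dx = (0) - (0) = 0.
Directly, an antiderivative of (-4) cos(3*x/2) is -8*sin(3*x/2)/3; evaluating from 0 to 2*pi: ∫_{0}^{2*pi} (-4) cos(3*x/2) dx = (0) - (0) = 0.
Summing the pieces and multiplying by (1/(2*pi)) gives a_3 = 0.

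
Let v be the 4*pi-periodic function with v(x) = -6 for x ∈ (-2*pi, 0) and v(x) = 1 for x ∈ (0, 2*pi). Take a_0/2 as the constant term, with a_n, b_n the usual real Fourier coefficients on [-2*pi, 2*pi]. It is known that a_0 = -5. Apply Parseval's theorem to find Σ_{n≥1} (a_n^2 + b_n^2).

49/2

Parseval: a_0^2/2 + Σ_{n≥1} (a_n^2+b_n^2) = (1/(2*pi)) ∫_{-2*pi}^{2*pi} v(x)^2 dx = 37.
Subtract a_0^2/2 = 25/2: Σ (a_n^2+b_n^2) = 49/2.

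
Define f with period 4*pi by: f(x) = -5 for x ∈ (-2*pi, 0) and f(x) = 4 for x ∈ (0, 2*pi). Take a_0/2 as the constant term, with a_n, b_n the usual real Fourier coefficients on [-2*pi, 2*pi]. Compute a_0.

a_0 = (1/(2*pi)) ∫_{-2*pi}^{2*pi} f(x) dx = (1/(2*pi)) · (-2*pi) = -1.

-1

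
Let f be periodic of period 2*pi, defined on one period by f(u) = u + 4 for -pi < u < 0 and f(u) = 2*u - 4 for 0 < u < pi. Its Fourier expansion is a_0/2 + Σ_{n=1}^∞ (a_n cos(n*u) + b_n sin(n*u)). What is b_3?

(-16/3 + pi)/pi

b_3 = 1/pi ∫_{-pi}^{pi} f(u) sin(3*u) du.
Split the integral at the breakpoints.
Integrating by parts (boundary term plus one more integral), an antiderivative of (u + 4) sin(3*u) is -u*cos(3*u)/3 + sin(3*u)/9 - 4*cos(3*u)/3; evaluating from -pi to 0: ∫_{-pi}^{0} (u + 4) sin(3*u) du = (-4/3) - (4/3 - pi/3) = -8/3 + pi/3.
Integrating by parts (boundary term plus one more integral), an antiderivative of (2*u - 4) sin(3*u) is -2*u*cos(3*u)/3 + 2*sin(3*u)/9 + 4*cos(3*u)/3; evaluating from 0 to pi: ∫_{0}^{pi} (2*u - 4) sin(3*u) du = (-4/3 + 2*pi/3) - (4/3) = -8/3 + 2*pi/3.
Summing the pieces and multiplying by (1/pi) gives b_3 = (-16/3 + pi)/pi.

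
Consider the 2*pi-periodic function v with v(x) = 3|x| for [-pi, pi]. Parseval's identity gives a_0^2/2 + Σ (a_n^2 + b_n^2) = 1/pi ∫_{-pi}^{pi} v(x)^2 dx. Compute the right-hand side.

1/pi ∫_{-pi}^{pi} v(x)^2 dx = 1/pi · (6*pi**3) = 6*pi**2.

6*pi**2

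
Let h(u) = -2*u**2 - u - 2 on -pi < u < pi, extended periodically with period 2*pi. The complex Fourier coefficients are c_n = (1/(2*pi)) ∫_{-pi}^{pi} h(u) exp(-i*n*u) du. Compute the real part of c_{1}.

Since h is real-valued, Re(c_{1}) = (1/(2*pi)) ∫_{-pi}^{pi} h(u) cos(u) du = a_{1}/2.
Integrating by parts twice (tabular method), an antiderivative of (-2*u**2 - u - 2) cos(u) is -2*u**2*sin(u) - u*sin(u) - 4*u*cos(u) + 2*sin(u) - cos(u); evaluating from -pi to pi: ∫_{-pi}^{pi} (-2*u**2 - u - 2) cos(u) du = (1 + 4*pi) - (1 - 4*pi) = 8*pi.
Hence Re(c_{1}) = (1/(2*pi))·(8*pi) = 4.

4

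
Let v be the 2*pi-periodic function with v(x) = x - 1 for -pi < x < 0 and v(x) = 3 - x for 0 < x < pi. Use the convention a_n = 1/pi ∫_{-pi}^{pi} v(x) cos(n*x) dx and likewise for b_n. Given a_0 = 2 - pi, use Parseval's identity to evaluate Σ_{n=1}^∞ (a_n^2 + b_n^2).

pi**2/6 + 8

Parseval: a_0^2/2 + Σ_{n≥1} (a_n^2+b_n^2) = 1/pi ∫_{-pi}^{pi} v(x)^2 dx = -2*pi + 2*pi**2/3 + 10.
Subtract a_0^2/2 = (2 - pi)**2/2: Σ (a_n^2+b_n^2) = pi**2/6 + 8.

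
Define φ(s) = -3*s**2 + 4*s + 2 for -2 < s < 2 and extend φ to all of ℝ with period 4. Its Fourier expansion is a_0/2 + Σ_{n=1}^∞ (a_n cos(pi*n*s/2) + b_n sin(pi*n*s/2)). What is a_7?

a_7 = 1/2 ∫_{-2}^{2} φ(s) cos(7*pi*s/2) ds.
Integrating by parts twice (tabular method), an antiderivative of (-3*s**2 + 4*s + 2) cos(7*pi*s/2) is -6*s**2*sin(7*pi*s/2)/(7*pi) + 8*s*sin(7*pi*s/2)/(7*pi) - 24*s*cos(7*pi*s/2)/(49*pi**2) + 48*sin(7*pi*s/2)/(343*pi**3) + 4*sin(7*pi*s/2)/(7*pi) + 16*cos(7*pi*s/2)/(49*pi**2); evaluating from -2 to 2: ∫_{-2}^{2} (-3*s**2 + 4*s + 2) cos(7*pi*s/2) ds = (32/(49*pi**2)) - (-64/(49*pi**2)) = 96/(49*pi**2).
Hence a_7 = (1/2)·(96/(49*pi**2)) = 48/(49*pi**2).

48/(49*pi**2)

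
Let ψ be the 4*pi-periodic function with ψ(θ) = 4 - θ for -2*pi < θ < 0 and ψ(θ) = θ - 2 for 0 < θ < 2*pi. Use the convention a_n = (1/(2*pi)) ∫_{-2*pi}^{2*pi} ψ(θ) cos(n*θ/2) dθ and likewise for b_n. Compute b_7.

b_7 = (1/(2*pi)) ∫_{-2*pi}^{2*pi} ψ(θ) sin(7*θ/2) dθ.
Split the integral at the breakpoints.
Integrating by parts (boundary term plus one more integral), an antiderivative of (4 - θ) sin(7*θ/2) is 2*θ*cos(7*θ/2)/7 - 4*sin(7*θ/2)/49 - 8*cos(7*θ/2)/7; evaluating from -2*pi to 0: ∫_{-2*pi}^{0} (4 - θ) sin(7*θ/2) dθ = (-8/7) - (8/7 + 4*pi/7) = -16/7 - 4*pi/7.
Integrating by parts (boundary term plus one more integral), an antiderivative of (θ - 2) sin(7*θ/2) is -2*θ*cos(7*θ/2)/7 + 4*sin(7*θ/2)/49 + 4*cos(7*θ/2)/7; evaluating from 0 to 2*pi: ∫_{0}^{2*pi} (θ - 2) sin(7*θ/2) dθ = (-4/7 + 4*pi/7) - (4/7) = -8/7 + 4*pi/7.
Summing the pieces and multiplying by (1/(2*pi)) gives b_7 = -12/(7*pi).

-12/(7*pi)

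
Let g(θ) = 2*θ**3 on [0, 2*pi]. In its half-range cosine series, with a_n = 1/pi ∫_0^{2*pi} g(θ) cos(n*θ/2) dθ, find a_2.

24*pi

a_2 = 1/pi ∫_0^{2*pi} (2*θ**3) cos(θ) dθ.
Integrating by parts three times (tabular method), an antiderivative of (2*θ**3) cos(θ) is 2*θ**3*sin(θ) + 6*θ**2*cos(θ) - 12*θ*sin(θ) - 12*cos(θ); evaluating from 0 to 2*pi: ∫_{0}^{2*pi} (2*θ**3) cos(θ) dθ = (-12 + 24*pi**2) - (-12) = 24*pi**2.
Hence a_2 = (1/pi)·(24*pi**2) = 24*pi.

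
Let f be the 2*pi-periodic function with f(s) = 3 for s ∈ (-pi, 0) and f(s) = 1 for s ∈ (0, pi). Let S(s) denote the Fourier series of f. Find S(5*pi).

2

s = 5*pi differs from s = pi by 2 full period(s), and the series is 2*pi-periodic.
At s = pi the one-sided limits are f(pi^-) = 1 and f(pi^+) = 3.
By Dirichlet's theorem the series converges to their average, [(1) + (3)]/2 = 2.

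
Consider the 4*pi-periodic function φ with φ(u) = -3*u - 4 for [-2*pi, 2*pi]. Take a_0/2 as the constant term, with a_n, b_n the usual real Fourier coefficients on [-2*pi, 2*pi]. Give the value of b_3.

b_3 = (1/(2*pi)) ∫_{-2*pi}^{2*pi} φ(u) sin(3*u/2) du.
Integrating by parts (boundary term plus one more integral), an antiderivative of (-3*u - 4) sin(3*u/2) is 2*u*cos(3*u/2) - 4*sin(3*u/2)/3 + 8*cos(3*u/2)/3; evaluating from -2*pi to 2*pi: ∫_{-2*pi}^{2*pi} (-3*u - 4) sin(3*u/2) du = (-4*pi - 8/3) - (-8/3 + 4*pi) = -8*pi.
Hence b_3 = (1/(2*pi))·(-8*pi) = -4.

-4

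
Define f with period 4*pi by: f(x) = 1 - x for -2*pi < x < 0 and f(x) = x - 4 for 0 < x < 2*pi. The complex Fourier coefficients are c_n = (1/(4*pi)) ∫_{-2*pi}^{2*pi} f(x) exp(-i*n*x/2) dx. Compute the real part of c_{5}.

-4/(25*pi)

Since f is real-valued, Re(c_{5}) = (1/(4*pi)) ∫_{-2*pi}^{2*pi} f(x) cos(5*x/2) dx = a_{5}/2.
Split the integral at the breakpoints.
Integrating by parts (boundary term plus one more integral), an antiderivative of (1 - x) cos(5*x/2) is -2*x*sin(5*x/2)/5 + 2*sin(5*x/2)/5 - 4*cos(5*x/2)/25; evaluating from -2*pi to 0: ∫_{-2*pi}^{0} (1 - x) cos(5*x/2) dx = (-4/25) - (4/25) = -8/25.
Integrating by parts (boundary term plus one more integral), an antiderivative of (x - 4) cos(5*x/2) is 2*x*sin(5*x/2)/5 - 8*sin(5*x/2)/5 + 4*cos(5*x/2)/25; evaluating from 0 to 2*pi: ∫_{0}^{2*pi} (x - 4) cos(5*x/2) dx = (-4/25) - (4/25) = -8/25.
So ∫_{-2*pi}^{2*pi} f(x) cos(5*x/2) dx = -16/25.
Hence Re(c_{5}) = (1/(4*pi))·(-16/25) = -4/(25*pi).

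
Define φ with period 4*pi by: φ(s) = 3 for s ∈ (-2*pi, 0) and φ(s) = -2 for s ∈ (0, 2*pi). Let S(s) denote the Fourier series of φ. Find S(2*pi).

At s = 2*pi the one-sided limits are φ(2*pi^-) = -2 and φ(2*pi^+) = 3.
By Dirichlet's theorem the series converges to their average, [(-2) + (3)]/2 = 1/2.

1/2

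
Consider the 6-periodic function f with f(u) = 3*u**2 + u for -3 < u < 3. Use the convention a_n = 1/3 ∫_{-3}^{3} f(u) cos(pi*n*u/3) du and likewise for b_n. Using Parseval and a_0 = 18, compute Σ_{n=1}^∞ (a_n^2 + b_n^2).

Parseval: a_0^2/2 + Σ_{n≥1} (a_n^2+b_n^2) = 1/3 ∫_{-3}^{3} f(u)^2 du = 1488/5.
Subtract a_0^2/2 = 162: Σ (a_n^2+b_n^2) = 678/5.

678/5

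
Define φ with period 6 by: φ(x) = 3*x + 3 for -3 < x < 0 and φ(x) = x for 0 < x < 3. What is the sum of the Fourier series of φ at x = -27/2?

x = -27/2 differs from x = -3/2 by -2 full period(s), and the series is 6-periodic.
φ is continuous at x = -3/2 with value -3/2, so the series converges to -3/2 there.

-3/2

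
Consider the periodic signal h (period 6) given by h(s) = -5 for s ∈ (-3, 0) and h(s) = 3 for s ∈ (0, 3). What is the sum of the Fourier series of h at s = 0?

-1

At s = 0 the one-sided limits are h(0^-) = -5 and h(0^+) = 3.
By Dirichlet's theorem the series converges to their average, [(-5) + (3)]/2 = -1.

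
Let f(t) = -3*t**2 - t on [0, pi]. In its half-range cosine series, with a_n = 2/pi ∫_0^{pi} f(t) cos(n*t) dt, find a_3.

4*(1 + 3*pi)/(9*pi)

a_3 = 2/pi ∫_0^{pi} (-3*t**2 - t) cos(3*t) dt.
Integrating by parts twice (tabular method), an antiderivative of (-3*t**2 - t) cos(3*t) is -t**2*sin(3*t) - t*sin(3*t)/3 - 2*t*cos(3*t)/3 + 2*sin(3*t)/9 - cos(3*t)/9; evaluating from 0 to pi: ∫_{0}^{pi} (-3*t**2 - t) cos(3*t) dt = (1/9 + 2*pi/3) - (-1/9) = 2/9 + 2*pi/3.
Hence a_3 = (2/pi)·(2/9 + 2*pi/3) = 4*(1 + 3*pi)/(9*pi).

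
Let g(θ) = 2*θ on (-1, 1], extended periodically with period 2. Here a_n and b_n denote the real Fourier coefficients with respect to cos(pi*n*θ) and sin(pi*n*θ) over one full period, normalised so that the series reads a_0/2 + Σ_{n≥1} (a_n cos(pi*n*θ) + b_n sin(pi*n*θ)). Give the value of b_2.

b_2 = ∫_{-1}^{1} g(θ) sin(2*pi*θ) dθ.
g is odd and sin(2*pi*θ) is odd, so the integrand is even and b_2 = 2 ∫_0^{1} g(θ) sin(2*pi*θ) dθ.
Integrating by parts (boundary term plus one more integral), an antiderivative of (2*θ) sin(2*pi*θ) is -θ*cos(2*pi*θ)/pi + sin(2*pi*θ)/(2*pi**2); evaluating from 0 to 1: ∫_{0}^{1} (2*θ) sin(2*pi*θ) dθ = (-1/pi) - (0) = -1/pi.
Hence b_2 = 2·(-1/pi) = -2/pi.

-2/pi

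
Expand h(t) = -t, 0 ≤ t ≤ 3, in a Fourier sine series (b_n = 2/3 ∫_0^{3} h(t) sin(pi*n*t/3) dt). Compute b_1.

b_1 = 2/3 ∫_0^{3} (-t) sin(pi*t/3) dt.
Integrating by parts (boundary term plus one more integral), an antiderivative of (-t) sin(pi*t/3) is 3*t*cos(pi*t/3)/pi - 9*sin(pi*t/3)/pi**2; evaluating from 0 to 3: ∫_{0}^{3} (-t) sin(pi*t/3) dt = (-9/pi) - (0) = -9/pi.
Hence b_1 = (2/3)·(-9/pi) = -6/pi.

-6/pi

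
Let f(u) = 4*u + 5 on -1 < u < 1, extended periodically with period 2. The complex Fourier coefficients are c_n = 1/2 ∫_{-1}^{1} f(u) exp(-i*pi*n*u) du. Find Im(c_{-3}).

Since f is real-valued, Im(c_{-3}) = -1/2 ∫_{-1}^{1} f(u) sin(-3*pi*u) du = b_{3}/2.
Integrating by parts (boundary term plus one more integral), an antiderivative of (4*u + 5) sin(-3*pi*u) is 4*u*cos(3*pi*u)/(3*pi) - 4*sin(3*pi*u)/(9*pi**2) + 5*cos(3*pi*u)/(3*pi); evaluating from -1 to 1: ∫_{-1}^{1} (4*u + 5) sin(-3*pi*u) du = (-3/pi) - (-1/(3*pi)) = -8/(3*pi).
Hence Im(c_{-3}) = (-1/2)·(-8/(3*pi)) = 4/(3*pi).

4/(3*pi)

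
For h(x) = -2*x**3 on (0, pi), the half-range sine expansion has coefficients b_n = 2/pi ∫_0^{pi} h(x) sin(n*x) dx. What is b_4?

-3/8 + pi**2

b_4 = 2/pi ∫_0^{pi} (-2*x**3) sin(4*x) dx.
Integrating by parts three times (tabular method), an antiderivative of (-2*x**3) sin(4*x) is x**3*cos(4*x)/2 - 3*x**2*sin(4*x)/8 - 3*x*cos(4*x)/16 + 3*sin(4*x)/64; evaluating from 0 to pi: ∫_{0}^{pi} (-2*x**3) sin(4*x) dx = (pi*(-3 + 8*pi**2)/16) - (0) = pi*(-3 + 8*pi**2)/16.
Hence b_4 = (2/pi)·(pi*(-3 + 8*pi**2)/16) = -3/8 + pi**2.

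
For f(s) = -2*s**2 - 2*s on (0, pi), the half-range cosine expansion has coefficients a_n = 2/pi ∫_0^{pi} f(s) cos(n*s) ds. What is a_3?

8*(1 + pi)/(9*pi)

a_3 = 2/pi ∫_0^{pi} (-2*s**2 - 2*s) cos(3*s) ds.
Integrating by parts twice (tabular method), an antiderivative of (-2*s**2 - 2*s) cos(3*s) is -2*s**2*sin(3*s)/3 - 2*s*sin(3*s)/3 - 4*s*cos(3*s)/9 + 4*sin(3*s)/27 - 2*cos(3*s)/9; evaluating from 0 to pi: ∫_{0}^{pi} (-2*s**2 - 2*s) cos(3*s) ds = (2/9 + 4*pi/9) - (-2/9) = 4/9 + 4*pi/9.
Hence a_3 = (2/pi)·(4/9 + 4*pi/9) = 8*(1 + pi)/(9*pi).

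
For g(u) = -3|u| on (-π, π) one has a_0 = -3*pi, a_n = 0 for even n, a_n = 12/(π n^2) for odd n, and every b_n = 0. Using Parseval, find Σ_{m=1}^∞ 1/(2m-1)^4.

pi**4/96

Parseval: a_0^2/2 + Σ a_n^2 = (1/π) ∫_{-π}^{π} g(u)^2 du = 6*pi**2.
Subtract a_0^2/2 = 9*pi**2/2: Σ a_n^2 = 3*pi**2/2.
Only odd n contribute, with a_n^2 = 144/(π^2 n^4), so Σ_{m≥1} 1/(2m-1)^4 = π^2·(3*pi**2/2)/144 = pi**4/96.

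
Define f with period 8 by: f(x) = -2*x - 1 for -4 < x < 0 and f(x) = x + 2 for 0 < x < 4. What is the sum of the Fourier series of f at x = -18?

x = -18 differs from x = -2 by -2 full period(s), and the series is 8-periodic.
f is continuous at x = -2 with value 3, so the series converges to 3 there.

3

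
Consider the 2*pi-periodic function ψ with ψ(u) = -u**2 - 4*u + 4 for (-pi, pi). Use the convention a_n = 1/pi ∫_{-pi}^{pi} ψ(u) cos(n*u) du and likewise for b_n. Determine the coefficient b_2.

4

b_2 = 1/pi ∫_{-pi}^{pi} ψ(u) sin(2*u) du.
Integrating by parts twice (tabular method), an antiderivative of (-u**2 - 4*u + 4) sin(2*u) is u**2*cos(2*u)/2 - u*sin(2*u)/2 + 2*u*cos(2*u) - sin(2*u) - 9*cos(2*u)/4; evaluating from -pi to pi: ∫_{-pi}^{pi} (-u**2 - 4*u + 4) sin(2*u) du = (-9/4 + pi**2/2 + 2*pi) - (-2*pi - 9/4 + pi**2/2) = 4*pi.
Hence b_2 = (1/pi)·(4*pi) = 4.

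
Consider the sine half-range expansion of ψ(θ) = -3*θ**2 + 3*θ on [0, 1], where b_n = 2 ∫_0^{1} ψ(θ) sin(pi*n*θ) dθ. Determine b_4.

0

b_4 = 2 ∫_0^{1} (-3*θ**2 + 3*θ) sin(4*pi*θ) dθ.
Integrating by parts twice (tabular method), an antiderivative of (-3*θ**2 + 3*θ) sin(4*pi*θ) is 3*θ**2*cos(4*pi*θ)/(4*pi) - 3*θ*sin(4*pi*θ)/(8*pi**2) - 3*θ*cos(4*pi*θ)/(4*pi) + 3*sin(4*pi*θ)/(16*pi**2) - 3*cos(4*pi*θ)/(32*pi**3); evaluating from 0 to 1: ∫_{0}^{1} (-3*θ**2 + 3*θ) sin(4*pi*θ) dθ = (-3/(32*pi**3)) - (-3/(32*pi**3)) = 0.
Hence b_4 = 2·(0) = 0.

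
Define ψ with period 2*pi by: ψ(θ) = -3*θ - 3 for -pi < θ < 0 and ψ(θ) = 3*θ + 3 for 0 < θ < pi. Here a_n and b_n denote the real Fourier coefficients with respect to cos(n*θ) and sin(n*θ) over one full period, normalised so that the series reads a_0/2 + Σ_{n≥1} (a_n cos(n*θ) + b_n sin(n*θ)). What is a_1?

a_1 = 1/pi ∫_{-pi}^{pi} ψ(θ) cos(θ) dθ.
Split the integral at the breakpoints.
Integrating by parts (boundary term plus one more integral), an antiderivative of (-3*θ - 3) cos(θ) is -3*θ*sin(θ) - 3*sin(θ) - 3*cos(θ); evaluating from -pi to 0: ∫_{-pi}^{0} (-3*θ - 3) cos(θ) dθ = (-3) - (3) = -6.
Integrating by parts (boundary term plus one more integral), an antiderivative of (3*θ + 3) cos(θ) is 3*θ*sin(θ) + 3*sin(θ) + 3*cos(θ); evaluating from 0 to pi: ∫_{0}^{pi} (3*θ + 3) cos(θ) dθ = (-3) - (3) = -6.
Summing the pieces and multiplying by (1/pi) gives a_1 = -12/pi.

-12/pi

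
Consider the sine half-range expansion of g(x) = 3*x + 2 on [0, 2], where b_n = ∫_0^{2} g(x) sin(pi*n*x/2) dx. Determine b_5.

4/pi

b_5 = ∫_0^{2} (3*x + 2) sin(5*pi*x/2) dx.
Integrating by parts (boundary term plus one more integral), an antiderivative of (3*x + 2) sin(5*pi*x/2) is -6*x*cos(5*pi*x/2)/(5*pi) + 12*sin(5*pi*x/2)/(25*pi**2) - 4*cos(5*pi*x/2)/(5*pi); evaluating from 0 to 2: ∫_{0}^{2} (3*x + 2) sin(5*pi*x/2) dx = (16/(5*pi)) - (-4/(5*pi)) = 4/pi.
Hence b_5 = 4/pi.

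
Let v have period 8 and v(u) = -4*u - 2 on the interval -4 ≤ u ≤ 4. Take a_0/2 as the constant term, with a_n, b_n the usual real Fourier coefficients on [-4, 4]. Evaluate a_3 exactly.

0

a_3 = 1/4 ∫_{-4}^{4} v(u) cos(3*pi*u/4) du.
Integrating by parts (boundary term plus one more integral), an antiderivative of (-4*u - 2) cos(3*pi*u/4) is -16*u*sin(3*pi*u/4)/(3*pi) - 8*sin(3*pi*u/4)/(3*pi) - 64*cos(3*pi*u/4)/(9*pi**2); evaluating from -4 to 4: ∫_{-4}^{4} (-4*u - 2) cos(3*pi*u/4) du = (64/(9*pi**2)) - (64/(9*pi**2)) = 0.
Hence a_3 = (1/4)·(0) = 0.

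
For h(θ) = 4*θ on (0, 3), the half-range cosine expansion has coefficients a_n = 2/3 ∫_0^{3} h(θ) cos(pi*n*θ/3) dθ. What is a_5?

-48/(25*pi**2)

a_5 = 2/3 ∫_0^{3} (4*θ) cos(5*pi*θ/3) dθ.
Integrating by parts (boundary term plus one more integral), an antiderivative of (4*θ) cos(5*pi*θ/3) is 12*θ*sin(5*pi*θ/3)/(5*pi) + 36*cos(5*pi*θ/3)/(25*pi**2); evaluating from 0 to 3: ∫_{0}^{3} (4*θ) cos(5*pi*θ/3) dθ = (-36/(25*pi**2)) - (36/(25*pi**2)) = -72/(25*pi**2).
Hence a_5 = (2/3)·(-72/(25*pi**2)) = -48/(25*pi**2).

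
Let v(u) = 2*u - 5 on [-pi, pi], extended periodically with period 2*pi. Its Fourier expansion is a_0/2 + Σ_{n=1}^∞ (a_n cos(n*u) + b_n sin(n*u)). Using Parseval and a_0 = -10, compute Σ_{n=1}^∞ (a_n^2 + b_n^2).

8*pi**2/3

Parseval: a_0^2/2 + Σ_{n≥1} (a_n^2+b_n^2) = 1/pi ∫_{-pi}^{pi} v(u)^2 du = 8*pi**2/3 + 50.
Subtract a_0^2/2 = 50: Σ (a_n^2+b_n^2) = 8*pi**2/3.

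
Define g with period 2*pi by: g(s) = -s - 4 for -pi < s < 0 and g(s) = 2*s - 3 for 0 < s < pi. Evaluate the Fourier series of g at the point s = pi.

-7/2 + 3*pi/2

At s = pi the one-sided limits are g(pi^-) = -3 + 2*pi and g(pi^+) = -4 + pi.
By Dirichlet's theorem the series converges to their average, [(-3 + 2*pi) + (-4 + pi)]/2 = -7/2 + 3*pi/2.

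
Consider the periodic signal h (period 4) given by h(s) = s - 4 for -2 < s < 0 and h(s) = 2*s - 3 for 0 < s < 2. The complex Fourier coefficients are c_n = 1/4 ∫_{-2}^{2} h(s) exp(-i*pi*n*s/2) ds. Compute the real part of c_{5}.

-2/(25*pi**2)

Since h is real-valued, Re(c_{5}) = 1/4 ∫_{-2}^{2} h(s) cos(5*pi*s/2) ds = a_{5}/2.
Split the integral at the breakpoints.
Integrating by parts (boundary term plus one more integral), an antiderivative of (s - 4) cos(5*pi*s/2) is 2*s*sin(5*pi*s/2)/(5*pi) - 8*sin(5*pi*s/2)/(5*pi) + 4*cos(5*pi*s/2)/(25*pi**2); evaluating from -2 to 0: ∫_{-2}^{0} (s - 4) cos(5*pi*s/2) ds = (4/(25*pi**2)) - (-4/(25*pi**2)) = 8/(25*pi**2).
Integrating by parts (boundary term plus one more integral), an antiderivative of (2*s - 3) cos(5*pi*s/2) is 4*s*sin(5*pi*s/2)/(5*pi) - 6*sin(5*pi*s/2)/(5*pi) + 8*cos(5*pi*s/2)/(25*pi**2); evaluating from 0 to 2: ∫_{0}^{2} (2*s - 3) cos(5*pi*s/2) ds = (-8/(25*pi**2)) - (8/(25*pi**2)) = -16/(25*pi**2).
So ∫_{-2}^{2} h(s) cos(5*pi*s/2) ds = -8/(25*pi**2).
Hence Re(c_{5}) = (1/4)·(-8/(25*pi**2)) = -2/(25*pi**2).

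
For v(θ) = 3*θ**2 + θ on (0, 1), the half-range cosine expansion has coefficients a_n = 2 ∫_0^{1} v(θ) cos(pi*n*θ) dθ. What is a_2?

3/pi**2

a_2 = 2 ∫_0^{1} (3*θ**2 + θ) cos(2*pi*θ) dθ.
Integrating by parts twice (tabular method), an antiderivative of (3*θ**2 + θ) cos(2*pi*θ) is 3*θ**2*sin(2*pi*θ)/(2*pi) + θ*sin(2*pi*θ)/(2*pi) + 3*θ*cos(2*pi*θ)/(2*pi**2) - 3*sin(2*pi*θ)/(4*pi**3) + cos(2*pi*θ)/(4*pi**2); evaluating from 0 to 1: ∫_{0}^{1} (3*θ**2 + θ) cos(2*pi*θ) dθ = (7/(4*pi**2)) - (1/(4*pi**2)) = 3/(2*pi**2).
Hence a_2 = 2·(3/(2*pi**2)) = 3/pi**2.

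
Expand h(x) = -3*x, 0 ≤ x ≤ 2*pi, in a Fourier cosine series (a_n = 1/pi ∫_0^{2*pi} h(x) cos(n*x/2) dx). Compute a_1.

24/pi

a_1 = 1/pi ∫_0^{2*pi} (-3*x) cos(x/2) dx.
Integrating by parts (boundary term plus one more integral), an antiderivative of (-3*x) cos(x/2) is -6*x*sin(x/2) - 12*cos(x/2); evaluating from 0 to 2*pi: ∫_{0}^{2*pi} (-3*x) cos(x/2) dx = (12) - (-12) = 24.
Hence a_1 = (1/pi)·(24) = 24/pi.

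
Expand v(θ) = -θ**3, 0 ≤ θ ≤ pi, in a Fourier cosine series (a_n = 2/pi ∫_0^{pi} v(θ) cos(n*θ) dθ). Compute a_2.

-3*pi/2

a_2 = 2/pi ∫_0^{pi} (-θ**3) cos(2*θ) dθ.
Integrating by parts three times (tabular method), an antiderivative of (-θ**3) cos(2*θ) is -θ**3*sin(2*θ)/2 - 3*θ**2*cos(2*θ)/4 + 3*θ*sin(2*θ)/4 + 3*cos(2*θ)/8; evaluating from 0 to pi: ∫_{0}^{pi} (-θ**3) cos(2*θ) dθ = (3/8 - 3*pi**2/4) - (3/8) = -3*pi**2/4.
Hence a_2 = (2/pi)·(-3*pi**2/4) = -3*pi/2.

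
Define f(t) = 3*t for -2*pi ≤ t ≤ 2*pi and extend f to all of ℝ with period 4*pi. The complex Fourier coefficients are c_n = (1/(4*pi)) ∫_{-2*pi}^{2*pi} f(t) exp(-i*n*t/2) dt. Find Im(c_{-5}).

6/5

Since f is real-valued, Im(c_{-5}) = -(1/(4*pi)) ∫_{-2*pi}^{2*pi} f(t) sin(-5*t/2) dt = b_{5}/2.
f is odd and sin(-5*t/2) is odd, so the integrand is even: ∫_{-2*pi}^{2*pi} f(t) sin(-5*t/2) dt = 2∫_0^{2*pi} f(t) sin(-5*t/2) dt.
Integrating by parts (boundary term plus one more integral), an antiderivative of (3*t) sin(-5*t/2) is 6*t*cos(5*t/2)/5 - 12*sin(5*t/2)/25; evaluating from 0 to 2*pi: ∫_{0}^{2*pi} (3*t) sin(-5*t/2) dt = (-12*pi/5) - (0) = -12*pi/5.
So ∫_{-2*pi}^{2*pi} f(t) sin(-5*t/2) dt = -24*pi/5.
Hence Im(c_{-5}) = (-1/(4*pi))·(-24*pi/5) = 6/5.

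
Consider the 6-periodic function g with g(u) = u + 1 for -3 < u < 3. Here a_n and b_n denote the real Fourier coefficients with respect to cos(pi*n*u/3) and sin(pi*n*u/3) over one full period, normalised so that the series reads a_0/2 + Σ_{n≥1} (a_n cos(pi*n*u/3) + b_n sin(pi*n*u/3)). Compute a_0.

2

a_0 = 1/3 ∫_{-3}^{3} g(u) du = 1/3 · (6) = 2.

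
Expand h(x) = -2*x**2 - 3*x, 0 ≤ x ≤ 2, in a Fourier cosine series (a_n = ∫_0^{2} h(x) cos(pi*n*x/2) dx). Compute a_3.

a_3 = ∫_0^{2} (-2*x**2 - 3*x) cos(3*pi*x/2) dx.
Integrating by parts twice (tabular method), an antiderivative of (-2*x**2 - 3*x) cos(3*pi*x/2) is -4*x**2*sin(3*pi*x/2)/(3*pi) - 2*x*sin(3*pi*x/2)/pi - 16*x*cos(3*pi*x/2)/(9*pi**2) + 32*sin(3*pi*x/2)/(27*pi**3) - 4*cos(3*pi*x/2)/(3*pi**2); evaluating from 0 to 2: ∫_{0}^{2} (-2*x**2 - 3*x) cos(3*pi*x/2) dx = (44/(9*pi**2)) - (-4/(3*pi**2)) = 56/(9*pi**2).
Hence a_3 = 56/(9*pi**2).

56/(9*pi**2)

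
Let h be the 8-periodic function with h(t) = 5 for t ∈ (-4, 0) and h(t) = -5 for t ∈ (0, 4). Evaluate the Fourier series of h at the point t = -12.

t = -12 differs from t = -4 by -1 full period(s), and the series is 8-periodic.
At t = -4 the one-sided limits are h(-4^-) = -5 and h(-4^+) = 5.
By Dirichlet's theorem the series converges to their average, [(-5) + (5)]/2 = 0.

0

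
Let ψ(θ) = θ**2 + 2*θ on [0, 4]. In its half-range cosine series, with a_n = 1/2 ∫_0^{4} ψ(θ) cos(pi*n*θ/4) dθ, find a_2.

a_2 = 1/2 ∫_0^{4} (θ**2 + 2*θ) cos(pi*θ/2) dθ.
Integrating by parts twice (tabular method), an antiderivative of (θ**2 + 2*θ) cos(pi*θ/2) is 2*θ**2*sin(pi*θ/2)/pi + 4*θ*sin(pi*θ/2)/pi + 8*θ*cos(pi*θ/2)/pi**2 - 16*sin(pi*θ/2)/pi**3 + 8*cos(pi*θ/2)/pi**2; evaluating from 0 to 4: ∫_{0}^{4} (θ**2 + 2*θ) cos(pi*θ/2) dθ = (40/pi**2) - (8/pi**2) = 32/pi**2.
Hence a_2 = (1/2)·(32/pi**2) = 16/pi**2.

16/pi**2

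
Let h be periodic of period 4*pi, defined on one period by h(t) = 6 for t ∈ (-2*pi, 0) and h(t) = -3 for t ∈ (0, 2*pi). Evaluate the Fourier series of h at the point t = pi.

h is continuous at t = pi with value -3, so the series converges to -3 there.

-3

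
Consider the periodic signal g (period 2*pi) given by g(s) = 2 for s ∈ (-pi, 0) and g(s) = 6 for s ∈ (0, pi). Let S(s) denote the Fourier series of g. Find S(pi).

At s = pi the one-sided limits are g(pi^-) = 6 and g(pi^+) = 2.
By Dirichlet's theorem the series converges to their average, [(6) + (2)]/2 = 4.

4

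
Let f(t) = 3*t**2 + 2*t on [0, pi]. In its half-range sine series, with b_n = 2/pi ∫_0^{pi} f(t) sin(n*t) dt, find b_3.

-8/(9*pi) + 4/3 + 2*pi

b_3 = 2/pi ∫_0^{pi} (3*t**2 + 2*t) sin(3*t) dt.
Integrating by parts twice (tabular method), an antiderivative of (3*t**2 + 2*t) sin(3*t) is -t**2*cos(3*t) + 2*t*sin(3*t)/3 - 2*t*cos(3*t)/3 + 2*sin(3*t)/9 + 2*cos(3*t)/9; evaluating from 0 to pi: ∫_{0}^{pi} (3*t**2 + 2*t) sin(3*t) dt = (-2/9 + 2*pi/3 + pi**2) - (2/9) = -4/9 + 2*pi/3 + pi**2.
Hence b_3 = (2/pi)·(-4/9 + 2*pi/3 + pi**2) = -8/(9*pi) + 4/3 + 2*pi.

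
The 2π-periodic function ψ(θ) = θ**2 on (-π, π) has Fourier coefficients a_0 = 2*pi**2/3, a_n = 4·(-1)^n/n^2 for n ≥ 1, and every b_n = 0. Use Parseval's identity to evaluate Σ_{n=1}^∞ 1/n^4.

Parseval: a_0^2/2 + Σ a_n^2 = (1/π) ∫_{-π}^{π} ψ(θ)^2 dθ = 2*pi**4/5.
Subtract a_0^2/2 = 2*pi**4/9: Σ a_n^2 = 8*pi**4/45.
Since a_n^2 = 16/n^4, Σ 1/n^4 = pi**4/90.

pi**4/90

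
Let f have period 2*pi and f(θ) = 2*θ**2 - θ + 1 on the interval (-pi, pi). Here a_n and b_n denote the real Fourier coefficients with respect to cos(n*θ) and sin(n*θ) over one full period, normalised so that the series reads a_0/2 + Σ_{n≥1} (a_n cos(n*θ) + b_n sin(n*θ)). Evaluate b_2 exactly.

b_2 = 1/pi ∫_{-pi}^{pi} f(θ) sin(2*θ) dθ.
Integrating by parts twice (tabular method), an antiderivative of (2*θ**2 - θ + 1) sin(2*θ) is -θ**2*cos(2*θ) + θ*sin(2*θ) + θ*cos(2*θ)/2 - sin(2*θ)/4; evaluating from -pi to pi: ∫_{-pi}^{pi} (2*θ**2 - θ + 1) sin(2*θ) dθ = (pi*(1/2 - pi)) - (-pi*(1/2 + pi)) = pi.
Hence b_2 = (1/pi)·(pi) = 1.

1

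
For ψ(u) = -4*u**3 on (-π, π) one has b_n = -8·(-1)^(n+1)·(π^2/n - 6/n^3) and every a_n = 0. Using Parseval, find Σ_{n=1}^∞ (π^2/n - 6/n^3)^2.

Parseval: Σ b_n^2 = (1/π) ∫_{-π}^{π} ψ(u)^2 du = 32*pi**6/7.
b_n^2 = 64·(π^2/n - 6/n^3)^2, so the sum equals (32*pi**6/7)/64 = pi**6/14.

pi**6/14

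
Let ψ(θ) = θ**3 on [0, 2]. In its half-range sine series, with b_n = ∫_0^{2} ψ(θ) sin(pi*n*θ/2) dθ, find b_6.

4*(1 - 6*pi**2)/(9*pi**3)

b_6 = ∫_0^{2} (θ**3) sin(3*pi*θ) dθ.
Integrating by parts three times (tabular method), an antiderivative of (θ**3) sin(3*pi*θ) is -θ**3*cos(3*pi*θ)/(3*pi) + θ**2*sin(3*pi*θ)/(3*pi**2) + 2*θ*cos(3*pi*θ)/(9*pi**3) - 2*sin(3*pi*θ)/(27*pi**4); evaluating from 0 to 2: ∫_{0}^{2} (θ**3) sin(3*pi*θ) dθ = (4*(1 - 6*pi**2)/(9*pi**3)) - (0) = 4*(1 - 6*pi**2)/(9*pi**3).
Hence b_6 = 4*(1 - 6*pi**2)/(9*pi**3).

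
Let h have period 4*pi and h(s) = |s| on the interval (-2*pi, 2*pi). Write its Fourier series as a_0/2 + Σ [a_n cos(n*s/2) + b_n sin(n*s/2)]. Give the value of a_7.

a_7 = (1/(2*pi)) ∫_{-2*pi}^{2*pi} h(s) cos(7*s/2) ds.
h is even and cos(7*s/2) is even, so the integrand is even and a_7 = 1/pi ∫_0^{2*pi} h(s) cos(7*s/2) ds.
Integrating by parts (boundary term plus one more integral), an antiderivative of (s) cos(7*s/2) is 2*s*sin(7*s/2)/7 + 4*cos(7*s/2)/49; evaluating from 0 to 2*pi: ∫_{0}^{2*pi} (s) cos(7*s/2) ds = (-4/49) - (4/49) = -8/49.
Hence a_7 = (1/pi)·(-8/49) = -8/(49*pi).

-8/(49*pi)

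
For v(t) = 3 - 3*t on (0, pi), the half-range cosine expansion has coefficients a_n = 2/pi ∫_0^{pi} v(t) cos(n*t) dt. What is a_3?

a_3 = 2/pi ∫_0^{pi} (3 - 3*t) cos(3*t) dt.
Integrating by parts (boundary term plus one more integral), an antiderivative of (3 - 3*t) cos(3*t) is -t*sin(3*t) + sin(3*t) - cos(3*t)/3; evaluating from 0 to pi: ∫_{0}^{pi} (3 - 3*t) cos(3*t) dt = (1/3) - (-1/3) = 2/3.
Hence a_3 = (2/pi)·(2/3) = 4/(3*pi).

4/(3*pi)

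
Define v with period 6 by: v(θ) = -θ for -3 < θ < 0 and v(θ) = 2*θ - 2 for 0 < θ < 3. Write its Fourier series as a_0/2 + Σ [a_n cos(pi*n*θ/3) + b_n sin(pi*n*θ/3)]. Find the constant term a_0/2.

a_0 = 1/3 ∫_{-3}^{3} v(θ) dθ = 1/3 · (15/2) = 5/2.
So the constant term a_0/2 = 5/4.

5/4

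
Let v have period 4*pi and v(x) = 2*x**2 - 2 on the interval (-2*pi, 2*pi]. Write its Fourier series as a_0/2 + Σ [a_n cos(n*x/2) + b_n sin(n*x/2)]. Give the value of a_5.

-32/25

a_5 = (1/(2*pi)) ∫_{-2*pi}^{2*pi} v(x) cos(5*x/2) dx.
v is even and cos(5*x/2) is even, so the integrand is even and a_5 = 1/pi ∫_0^{2*pi} v(x) cos(5*x/2) dx.
Integrating by parts twice (tabular method), an antiderivative of (2*x**2 - 2) cos(5*x/2) is 4*x**2*sin(5*x/2)/5 + 16*x*cos(5*x/2)/25 - 132*sin(5*x/2)/125; evaluating from 0 to 2*pi: ∫_{0}^{2*pi} (2*x**2 - 2) cos(5*x/2) dx = (-32*pi/25) - (0) = -32*pi/25.
Hence a_5 = (1/pi)·(-32*pi/25) = -32/25.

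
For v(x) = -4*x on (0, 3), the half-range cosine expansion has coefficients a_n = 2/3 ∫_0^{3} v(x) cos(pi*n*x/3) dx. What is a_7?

48/(49*pi**2)

a_7 = 2/3 ∫_0^{3} (-4*x) cos(7*pi*x/3) dx.
Integrating by parts (boundary term plus one more integral), an antiderivative of (-4*x) cos(7*pi*x/3) is -12*x*sin(7*pi*x/3)/(7*pi) - 36*cos(7*pi*x/3)/(49*pi**2); evaluating from 0 to 3: ∫_{0}^{3} (-4*x) cos(7*pi*x/3) dx = (36/(49*pi**2)) - (-36/(49*pi**2)) = 72/(49*pi**2).
Hence a_7 = (2/3)·(72/(49*pi**2)) = 48/(49*pi**2).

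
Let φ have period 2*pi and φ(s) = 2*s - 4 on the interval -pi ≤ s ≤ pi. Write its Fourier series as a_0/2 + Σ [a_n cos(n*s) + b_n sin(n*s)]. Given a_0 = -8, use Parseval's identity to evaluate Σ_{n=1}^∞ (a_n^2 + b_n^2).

Parseval: a_0^2/2 + Σ_{n≥1} (a_n^2+b_n^2) = 1/pi ∫_{-pi}^{pi} φ(s)^2 ds = 8*pi**2/3 + 32.
Subtract a_0^2/2 = 32: Σ (a_n^2+b_n^2) = 8*pi**2/3.

8*pi**2/3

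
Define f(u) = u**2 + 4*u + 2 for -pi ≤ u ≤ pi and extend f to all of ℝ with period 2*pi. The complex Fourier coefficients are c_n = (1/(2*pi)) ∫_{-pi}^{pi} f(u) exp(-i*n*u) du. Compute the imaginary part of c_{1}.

-4

Since f is real-valued, Im(c_{1}) = -(1/(2*pi)) ∫_{-pi}^{pi} f(u) sin(u) du = -b_{1}/2.
Integrating by parts twice (tabular method), an antiderivative of (u**2 + 4*u + 2) sin(u) is -u**2*cos(u) + 2*u*sin(u) - 4*u*cos(u) + 4*sin(u); evaluating from -pi to pi: ∫_{-pi}^{pi} (u**2 + 4*u + 2) sin(u) du = (pi*(pi + 4)) - (pi*(-4 + pi)) = 8*pi.
Hence Im(c_{1}) = (-1/(2*pi))·(8*pi) = -4.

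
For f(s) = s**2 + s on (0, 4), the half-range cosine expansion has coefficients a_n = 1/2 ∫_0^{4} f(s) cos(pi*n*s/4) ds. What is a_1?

a_1 = 1/2 ∫_0^{4} (s**2 + s) cos(pi*s/4) ds.
Integrating by parts twice (tabular method), an antiderivative of (s**2 + s) cos(pi*s/4) is 4*s**2*sin(pi*s/4)/pi + 4*s*sin(pi*s/4)/pi + 32*s*cos(pi*s/4)/pi**2 - 128*sin(pi*s/4)/pi**3 + 16*cos(pi*s/4)/pi**2; evaluating from 0 to 4: ∫_{0}^{4} (s**2 + s) cos(pi*s/4) ds = (-144/pi**2) - (16/pi**2) = -160/pi**2.
Hence a_1 = (1/2)·(-160/pi**2) = -80/pi**2.

-80/pi**2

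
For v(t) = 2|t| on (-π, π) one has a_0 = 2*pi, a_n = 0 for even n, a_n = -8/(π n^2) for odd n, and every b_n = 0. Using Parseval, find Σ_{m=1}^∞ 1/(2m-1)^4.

Parseval: a_0^2/2 + Σ a_n^2 = (1/π) ∫_{-π}^{π} v(t)^2 dt = 8*pi**2/3.
Subtract a_0^2/2 = 2*pi**2: Σ a_n^2 = 2*pi**2/3.
Only odd n contribute, with a_n^2 = 64/(π^2 n^4), so Σ_{m≥1} 1/(2m-1)^4 = π^2·(2*pi**2/3)/64 = pi**4/96.

pi**4/96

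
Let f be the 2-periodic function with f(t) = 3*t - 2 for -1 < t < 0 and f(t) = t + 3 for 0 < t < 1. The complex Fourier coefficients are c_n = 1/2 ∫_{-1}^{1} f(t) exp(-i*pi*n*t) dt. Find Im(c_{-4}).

Since f is real-valued, Im(c_{-4}) = -1/2 ∫_{-1}^{1} f(t) sin(-4*pi*t) dt = b_{4}/2.
Split the integral at the breakpoints.
Integrating by parts (boundary term plus one more integral), an antiderivative of (3*t - 2) sin(-4*pi*t) is 3*t*cos(4*pi*t)/(4*pi) - 3*sin(4*pi*t)/(16*pi**2) - cos(4*pi*t)/(2*pi); evaluating from -1 to 0: ∫_{-1}^{0} (3*t - 2) sin(-4*pi*t) dt = (-1/(2*pi)) - (-5/(4*pi)) = 3/(4*pi).
Integrating by parts (boundary term plus one more integral), an antiderivative of (t + 3) sin(-4*pi*t) is t*cos(4*pi*t)/(4*pi) - sin(4*pi*t)/(16*pi**2) + 3*cos(4*pi*t)/(4*pi); evaluating from 0 to 1: ∫_{0}^{1} (t + 3) sin(-4*pi*t) dt = (1/pi) - (3/(4*pi)) = 1/(4*pi).
So ∫_{-1}^{1} f(t) sin(-4*pi*t) dt = 1/pi.
Hence Im(c_{-4}) = (-1/2)·(1/pi) = -1/(2*pi).

-1/(2*pi)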